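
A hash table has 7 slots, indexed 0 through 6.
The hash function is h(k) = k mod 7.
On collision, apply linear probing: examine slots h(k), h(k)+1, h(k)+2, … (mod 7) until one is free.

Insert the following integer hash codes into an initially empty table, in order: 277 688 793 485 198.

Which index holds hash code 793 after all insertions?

3

Insert 277: h=4, slot 4 empty -> index 4.
Insert 688: h=2, slot 2 empty -> index 2.
Insert 793: h=2, slot 2 occupied -> index 3.
Insert 485: h=2, slots 2,3,4 occupied -> index 5.
Insert 198: h=2, slots 2,3,4,5 occupied -> index 6.
Table: [—, —, 688, 793, 277, 485, 198]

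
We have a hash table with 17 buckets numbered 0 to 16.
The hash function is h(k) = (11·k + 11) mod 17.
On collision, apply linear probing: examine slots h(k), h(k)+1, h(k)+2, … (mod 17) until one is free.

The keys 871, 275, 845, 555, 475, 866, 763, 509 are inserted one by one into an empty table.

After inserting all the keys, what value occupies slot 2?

509

871 hashes to 4; slot 4 is free -> place at 4.
275 hashes to 10; slot 10 is free -> place at 10.
845 hashes to 7; slot 7 is free -> place at 7.
555 hashes to 13; slot 13 is free -> place at 13.
475 hashes to 0; slot 0 is free -> place at 0.
866 hashes to 0; 0 taken -> place at 1.
763 hashes to 6; slot 6 is free -> place at 6.
509 hashes to 0; 0,1 taken -> place at 2.
Table: [475, 866, 509, —, 871, —, 763, 845, —, —, 275, —, —, 555, —, —, —]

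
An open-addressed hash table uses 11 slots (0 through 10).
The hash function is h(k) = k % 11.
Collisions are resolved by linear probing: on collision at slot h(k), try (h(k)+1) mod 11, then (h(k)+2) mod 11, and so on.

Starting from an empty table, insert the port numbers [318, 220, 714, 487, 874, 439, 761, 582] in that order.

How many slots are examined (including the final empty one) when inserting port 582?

318 hashes to 10; slot 10 is free => place at 10.
220 hashes to 0; slot 0 is free => place at 0.
714 hashes to 10; 10,0 taken => place at 1.
487 hashes to 3; slot 3 is free => place at 3.
874 hashes to 5; slot 5 is free => place at 5.
439 hashes to 10; 10,0,1 taken => place at 2.
761 hashes to 2; 2,3 taken => place at 4.
582 hashes to 10; 10,0,1,2,3,4,5 taken => place at 6.
Table: [220, 714, 439, 487, 761, 874, 582, -, -, -, 318]

8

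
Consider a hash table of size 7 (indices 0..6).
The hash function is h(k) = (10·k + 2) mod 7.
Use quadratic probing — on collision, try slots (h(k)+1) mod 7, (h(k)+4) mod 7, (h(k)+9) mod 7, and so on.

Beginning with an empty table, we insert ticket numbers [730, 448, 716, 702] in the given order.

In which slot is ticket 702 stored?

730 hashes to 1; slot 1 is free → place at 1.
448 hashes to 2; slot 2 is free → place at 2.
716 hashes to 1; 1,2 taken → place at 5.
702 hashes to 1; 1,2,5 taken → place at 3.
Table: [-, 730, 448, 702, -, 716, -]

3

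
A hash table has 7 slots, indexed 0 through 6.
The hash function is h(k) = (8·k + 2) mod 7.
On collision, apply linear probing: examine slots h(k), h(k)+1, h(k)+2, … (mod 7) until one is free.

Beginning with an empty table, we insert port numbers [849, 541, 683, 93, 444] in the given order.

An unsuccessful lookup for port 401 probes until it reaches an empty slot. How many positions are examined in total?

849: h=4 → slot 4
541: h=4, probe 4,5 → slot 5
683: h=6 → slot 6
93: h=4, probe 4,5,6,0 → slot 0
444: h=5, probe 5,6,0,1 → slot 1
Table: [93, 444, -, -, 849, 541, 683]
Lookup 401: h=4, probe 4,5,6,0,1,2 → slot 2 empty, not found.

6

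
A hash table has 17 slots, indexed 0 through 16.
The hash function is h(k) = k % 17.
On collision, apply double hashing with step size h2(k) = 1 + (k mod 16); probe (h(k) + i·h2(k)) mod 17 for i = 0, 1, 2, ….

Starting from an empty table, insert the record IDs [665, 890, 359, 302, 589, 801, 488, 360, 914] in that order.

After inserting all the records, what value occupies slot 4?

801

665 hashes to 2; slot 2 is free -> place at 2.
890 hashes to 6; slot 6 is free -> place at 6.
359 hashes to 2, h2=8; 2 taken -> place at 10.
302 hashes to 13; slot 13 is free -> place at 13.
589 hashes to 11; slot 11 is free -> place at 11.
801 hashes to 2, h2=2; 2 taken -> place at 4.
488 hashes to 12; slot 12 is free -> place at 12.
360 hashes to 3; slot 3 is free -> place at 3.
914 hashes to 13, h2=3; 13 taken -> place at 16.
Table: [_, _, 665, 360, 801, _, 890, _, _, _, 359, 589, 488, 302, _, _, 914]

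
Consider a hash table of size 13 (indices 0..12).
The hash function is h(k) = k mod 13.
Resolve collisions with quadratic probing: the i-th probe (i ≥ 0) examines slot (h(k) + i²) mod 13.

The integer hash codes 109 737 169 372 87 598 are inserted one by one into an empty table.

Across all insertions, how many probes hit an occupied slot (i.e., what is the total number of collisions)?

2

Insert 109: h=5, slot 5 empty => index 5.
Insert 737: h=9, slot 9 empty => index 9.
Insert 169: h=0, slot 0 empty => index 0.
Insert 372: h=8, slot 8 empty => index 8.
Insert 87: h=9, slot 9 occupied => index 10.
Insert 598: h=0, slot 0 occupied => index 1.
Table: [169, 598, ∅, ∅, ∅, 109, ∅, ∅, 372, 737, 87, ∅, ∅]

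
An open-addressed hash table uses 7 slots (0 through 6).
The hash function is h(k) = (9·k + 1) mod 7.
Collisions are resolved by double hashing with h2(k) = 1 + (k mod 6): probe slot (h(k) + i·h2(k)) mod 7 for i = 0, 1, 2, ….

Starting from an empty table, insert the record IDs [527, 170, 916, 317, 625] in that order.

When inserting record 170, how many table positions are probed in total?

Insert 527: h=5, slot 5 empty => index 5.
Insert 170: h=5, h2=3, slot 5 occupied => index 1.
Insert 916: h=6, slot 6 empty => index 6.
Insert 317: h=5, h2=6, slot 5 occupied => index 4.
Insert 625: h=5, h2=2, slot 5 occupied => index 0.
Table: [625, 170, _, _, 317, 527, 916]

2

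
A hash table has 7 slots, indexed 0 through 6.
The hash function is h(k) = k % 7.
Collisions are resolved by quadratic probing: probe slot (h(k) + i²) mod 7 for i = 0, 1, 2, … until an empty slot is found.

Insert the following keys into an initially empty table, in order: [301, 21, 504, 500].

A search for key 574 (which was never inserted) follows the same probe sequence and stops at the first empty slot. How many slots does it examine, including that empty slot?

301: h=0 -> slot 0
21: h=0, probe 0,1 -> slot 1
504: h=0, probe 0,1,4 -> slot 4
500: h=3 -> slot 3
Table: [301, 21, ., 500, 504, ., .]
Lookup 574: h=0, probe 0,1,4,2 → slot 2 empty, not found.

4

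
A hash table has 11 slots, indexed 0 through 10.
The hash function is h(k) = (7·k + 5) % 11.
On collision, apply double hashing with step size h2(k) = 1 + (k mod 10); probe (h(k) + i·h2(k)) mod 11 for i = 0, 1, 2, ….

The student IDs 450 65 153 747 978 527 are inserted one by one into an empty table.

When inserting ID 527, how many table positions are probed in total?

Insert 450: h=9, slot 9 empty => index 9.
Insert 65: h=9, h2=6, slot 9 occupied => index 4.
Insert 153: h=9, h2=4, slot 9 occupied => index 2.
Insert 747: h=9, h2=8, slot 9 occupied => index 6.
Insert 978: h=9, h2=9, slot 9 occupied => index 7.
Insert 527: h=9, h2=8, slots 9,6 occupied => index 3.
Table: [—, —, 153, 527, 65, —, 747, 978, —, 450, —]

3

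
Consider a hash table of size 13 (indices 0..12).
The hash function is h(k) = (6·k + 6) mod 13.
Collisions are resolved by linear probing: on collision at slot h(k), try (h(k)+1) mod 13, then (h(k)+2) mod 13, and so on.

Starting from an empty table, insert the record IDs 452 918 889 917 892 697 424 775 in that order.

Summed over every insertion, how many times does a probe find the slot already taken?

10

452 hashes to 1; slot 1 is free → place at 1.
918 hashes to 2; slot 2 is free → place at 2.
889 hashes to 10; slot 10 is free → place at 10.
917 hashes to 9; slot 9 is free → place at 9.
892 hashes to 2; 2 taken → place at 3.
697 hashes to 2; 2,3 taken → place at 4.
424 hashes to 2; 2,3,4 taken → place at 5.
775 hashes to 2; 2,3,4,5 taken → place at 6.
Table: [., 452, 918, 892, 697, 424, 775, ., ., 917, 889, ., .]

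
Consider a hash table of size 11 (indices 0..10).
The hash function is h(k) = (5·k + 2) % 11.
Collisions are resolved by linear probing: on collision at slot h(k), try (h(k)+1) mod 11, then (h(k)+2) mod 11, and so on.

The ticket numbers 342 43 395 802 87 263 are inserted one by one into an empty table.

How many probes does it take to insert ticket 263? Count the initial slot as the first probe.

342: h=7 -> slot 7
43: h=8 -> slot 8
395: h=8, probe 8,9 -> slot 9
802: h=8, probe 8,9,10 -> slot 10
87: h=8, probe 8,9,10,0 -> slot 0
263: h=8, probe 8,9,10,0,1 -> slot 1
Table: [87, 263, _, _, _, _, _, 342, 43, 395, 802]

5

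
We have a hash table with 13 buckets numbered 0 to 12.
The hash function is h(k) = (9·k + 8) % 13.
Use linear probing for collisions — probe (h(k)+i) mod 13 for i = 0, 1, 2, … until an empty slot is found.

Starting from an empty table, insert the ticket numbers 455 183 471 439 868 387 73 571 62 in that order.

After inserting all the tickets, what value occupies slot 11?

Insert 455: h=8, slot 8 empty -> index 8.
Insert 183: h=4, slot 4 empty -> index 4.
Insert 471: h=9, slot 9 empty -> index 9.
Insert 439: h=7, slot 7 empty -> index 7.
Insert 868: h=7, slots 7,8,9 occupied -> index 10.
Insert 387: h=7, slots 7,8,9,10 occupied -> index 11.
Insert 73: h=2, slot 2 empty -> index 2.
Insert 571: h=12, slot 12 empty -> index 12.
Insert 62: h=7, slots 7,8,9,10,11,12 occupied -> index 0.
Table: [62, ∅, 73, ∅, 183, ∅, ∅, 439, 455, 471, 868, 387, 571]

387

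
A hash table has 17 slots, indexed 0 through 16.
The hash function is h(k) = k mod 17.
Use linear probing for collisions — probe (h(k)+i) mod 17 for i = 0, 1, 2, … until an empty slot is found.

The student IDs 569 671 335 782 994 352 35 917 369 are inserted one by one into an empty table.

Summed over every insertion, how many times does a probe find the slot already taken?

569 hashes to 8; slot 8 is free -> place at 8.
671 hashes to 8; 8 taken -> place at 9.
335 hashes to 12; slot 12 is free -> place at 12.
782 hashes to 0; slot 0 is free -> place at 0.
994 hashes to 8; 8,9 taken -> place at 10.
352 hashes to 12; 12 taken -> place at 13.
35 hashes to 1; slot 1 is free -> place at 1.
917 hashes to 16; slot 16 is free -> place at 16.
369 hashes to 12; 12,13 taken -> place at 14.
Table: [782, 35, -, -, -, -, -, -, 569, 671, 994, -, 335, 352, 369, -, 917]

6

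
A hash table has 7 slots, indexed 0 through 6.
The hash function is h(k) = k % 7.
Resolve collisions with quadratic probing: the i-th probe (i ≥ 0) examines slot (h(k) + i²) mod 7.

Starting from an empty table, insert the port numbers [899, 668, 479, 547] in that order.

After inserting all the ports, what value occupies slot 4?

668

899: h=3 -> slot 3
668: h=3, probe 3,4 -> slot 4
479: h=3, probe 3,4,0 -> slot 0
547: h=1 -> slot 1
Table: [479, 547, —, 899, 668, —, —]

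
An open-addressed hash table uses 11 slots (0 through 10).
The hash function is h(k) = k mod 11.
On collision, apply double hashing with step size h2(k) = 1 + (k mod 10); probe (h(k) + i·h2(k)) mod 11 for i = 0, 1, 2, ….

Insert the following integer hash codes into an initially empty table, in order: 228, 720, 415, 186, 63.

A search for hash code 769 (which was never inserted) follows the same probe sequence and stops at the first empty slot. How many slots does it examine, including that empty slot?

228: h=8 => slot 8
720: h=5 => slot 5
415: h=8, h2=6, probe 8,3 => slot 3
186: h=10 => slot 10
63: h=8, h2=4, probe 8,1 => slot 1
Table: [-, 63, -, 415, -, 720, -, -, 228, -, 186]
Lookup 769: h=10, h2=10, probe 10,9 → slot 9 empty, not found.

2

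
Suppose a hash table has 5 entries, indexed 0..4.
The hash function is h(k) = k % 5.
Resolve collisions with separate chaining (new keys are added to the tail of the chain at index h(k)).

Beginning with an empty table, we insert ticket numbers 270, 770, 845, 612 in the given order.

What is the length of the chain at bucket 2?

1

270 → bucket 0
770 → bucket 0 (collision)
845 → bucket 0 (collision)
612 → bucket 2
Final buckets:
0: 270 -> 770 -> 845
1: _
2: 612
3: _
4: _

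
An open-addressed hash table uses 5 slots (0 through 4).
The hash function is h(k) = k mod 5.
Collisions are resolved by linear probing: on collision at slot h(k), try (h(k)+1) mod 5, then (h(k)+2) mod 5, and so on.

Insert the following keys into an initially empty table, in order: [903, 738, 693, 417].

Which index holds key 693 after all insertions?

0

903 hashes to 3; slot 3 is free -> place at 3.
738 hashes to 3; 3 taken -> place at 4.
693 hashes to 3; 3,4 taken -> place at 0.
417 hashes to 2; slot 2 is free -> place at 2.
Table: [693, ∅, 417, 903, 738]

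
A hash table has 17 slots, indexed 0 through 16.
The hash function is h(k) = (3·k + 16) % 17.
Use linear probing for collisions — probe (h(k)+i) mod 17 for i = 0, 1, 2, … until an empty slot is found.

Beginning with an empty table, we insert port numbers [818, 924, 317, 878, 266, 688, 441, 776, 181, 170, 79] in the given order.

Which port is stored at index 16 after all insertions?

818 hashes to 5; slot 5 is free → place at 5.
924 hashes to 0; slot 0 is free → place at 0.
317 hashes to 15; slot 15 is free → place at 15.
878 hashes to 15; 15 taken → place at 16.
266 hashes to 15; 15,16,0 taken → place at 1.
688 hashes to 6; slot 6 is free → place at 6.
441 hashes to 13; slot 13 is free → place at 13.
776 hashes to 15; 15,16,0,1 taken → place at 2.
181 hashes to 15; 15,16,0,1,2 taken → place at 3.
170 hashes to 16; 16,0,1,2,3 taken → place at 4.
79 hashes to 15; 15,16,0,1,2,3,4,5,6 taken → place at 7.
Table: [924, 266, 776, 181, 170, 818, 688, 79, _, _, _, _, _, 441, _, 317, 878]

878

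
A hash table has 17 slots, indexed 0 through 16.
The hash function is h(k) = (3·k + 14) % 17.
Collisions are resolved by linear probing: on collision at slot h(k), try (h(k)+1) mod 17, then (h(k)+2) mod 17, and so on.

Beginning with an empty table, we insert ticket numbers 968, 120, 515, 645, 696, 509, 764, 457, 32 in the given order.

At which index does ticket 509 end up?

968: h=11 -> slot 11
120: h=0 -> slot 0
515: h=12 -> slot 12
645: h=11, probe 11,12,13 -> slot 13
696: h=11, probe 11,12,13,14 -> slot 14
509: h=11, probe 11,12,13,14,15 -> slot 15
764: h=11, probe 11,12,13,14,15,16 -> slot 16
457: h=8 -> slot 8
32: h=8, probe 8,9 -> slot 9
Table: [120, ∅, ∅, ∅, ∅, ∅, ∅, ∅, 457, 32, ∅, 968, 515, 645, 696, 509, 764]

15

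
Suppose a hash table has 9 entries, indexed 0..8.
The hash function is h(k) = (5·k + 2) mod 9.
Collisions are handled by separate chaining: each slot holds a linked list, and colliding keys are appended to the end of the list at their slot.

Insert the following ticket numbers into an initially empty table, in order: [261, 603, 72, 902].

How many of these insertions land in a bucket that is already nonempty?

Insert 261: h=2, bucket 2 empty → new chain.
Insert 603: h=2, bucket 2 nonempty → append to chain.
Insert 72: h=2, bucket 2 nonempty → append to chain.
Insert 902: h=3, bucket 3 empty → new chain.
Final buckets:
0: .
1: .
2: 261 -> 603 -> 72
3: 902
4: .
5: .
6: .
7: .
8: .

2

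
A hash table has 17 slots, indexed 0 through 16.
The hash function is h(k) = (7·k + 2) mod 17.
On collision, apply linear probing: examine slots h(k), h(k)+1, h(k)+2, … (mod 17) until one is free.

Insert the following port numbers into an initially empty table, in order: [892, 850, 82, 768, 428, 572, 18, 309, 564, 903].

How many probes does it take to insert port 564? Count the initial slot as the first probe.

7

892 hashes to 7; slot 7 is free → place at 7.
850 hashes to 2; slot 2 is free → place at 2.
82 hashes to 15; slot 15 is free → place at 15.
768 hashes to 6; slot 6 is free → place at 6.
428 hashes to 6; 6,7 taken → place at 8.
572 hashes to 11; slot 11 is free → place at 11.
18 hashes to 9; slot 9 is free → place at 9.
309 hashes to 6; 6,7,8,9 taken → place at 10.
564 hashes to 6; 6,7,8,9,10,11 taken → place at 12.
903 hashes to 16; slot 16 is free → place at 16.
Table: [—, —, 850, —, —, —, 768, 892, 428, 18, 309, 572, 564, —, —, 82, 903]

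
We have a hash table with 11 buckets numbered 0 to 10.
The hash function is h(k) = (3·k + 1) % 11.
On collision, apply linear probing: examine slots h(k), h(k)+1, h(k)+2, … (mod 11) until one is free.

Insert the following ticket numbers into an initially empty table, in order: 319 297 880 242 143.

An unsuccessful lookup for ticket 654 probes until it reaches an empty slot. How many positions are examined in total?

2

319 hashes to 1; slot 1 is free -> place at 1.
297 hashes to 1; 1 taken -> place at 2.
880 hashes to 1; 1,2 taken -> place at 3.
242 hashes to 1; 1,2,3 taken -> place at 4.
143 hashes to 1; 1,2,3,4 taken -> place at 5.
Table: [—, 319, 297, 880, 242, 143, —, —, —, —, —]
Lookup 654: h=5, probe 5,6 → slot 6 empty, not found.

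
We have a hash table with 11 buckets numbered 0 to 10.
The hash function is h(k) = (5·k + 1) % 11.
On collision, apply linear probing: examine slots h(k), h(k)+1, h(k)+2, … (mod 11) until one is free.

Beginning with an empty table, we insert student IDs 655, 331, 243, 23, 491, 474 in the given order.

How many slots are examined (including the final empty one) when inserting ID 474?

5

655 hashes to 9; slot 9 is free -> place at 9.
331 hashes to 6; slot 6 is free -> place at 6.
243 hashes to 6; 6 taken -> place at 7.
23 hashes to 6; 6,7 taken -> place at 8.
491 hashes to 3; slot 3 is free -> place at 3.
474 hashes to 6; 6,7,8,9 taken -> place at 10.
Table: [., ., ., 491, ., ., 331, 243, 23, 655, 474]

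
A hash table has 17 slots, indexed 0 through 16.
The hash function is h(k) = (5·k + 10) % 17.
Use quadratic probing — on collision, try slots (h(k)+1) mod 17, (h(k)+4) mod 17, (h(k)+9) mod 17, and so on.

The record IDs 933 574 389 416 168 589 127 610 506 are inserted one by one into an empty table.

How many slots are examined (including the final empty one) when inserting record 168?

Insert 933: h=0, slot 0 empty => index 0.
Insert 574: h=7, slot 7 empty => index 7.
Insert 389: h=0, slot 0 occupied => index 1.
Insert 416: h=16, slot 16 empty => index 16.
Insert 168: h=0, slots 0,1 occupied => index 4.
Insert 589: h=14, slot 14 empty => index 14.
Insert 127: h=16, slots 16,0 occupied => index 3.
Insert 610: h=0, slots 0,1,4 occupied => index 9.
Insert 506: h=7, slot 7 occupied => index 8.
Table: [933, 389, ., 127, 168, ., ., 574, 506, 610, ., ., ., ., 589, ., 416]

3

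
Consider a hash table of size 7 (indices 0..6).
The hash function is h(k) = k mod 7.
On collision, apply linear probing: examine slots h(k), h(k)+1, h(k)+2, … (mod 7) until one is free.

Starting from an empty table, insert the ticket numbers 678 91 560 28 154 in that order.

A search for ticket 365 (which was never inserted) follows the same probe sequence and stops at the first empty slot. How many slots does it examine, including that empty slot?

678 hashes to 6; slot 6 is free -> place at 6.
91 hashes to 0; slot 0 is free -> place at 0.
560 hashes to 0; 0 taken -> place at 1.
28 hashes to 0; 0,1 taken -> place at 2.
154 hashes to 0; 0,1,2 taken -> place at 3.
Table: [91, 560, 28, 154, ∅, ∅, 678]
Lookup 365: h=1, probe 1,2,3,4 → slot 4 empty, not found.

4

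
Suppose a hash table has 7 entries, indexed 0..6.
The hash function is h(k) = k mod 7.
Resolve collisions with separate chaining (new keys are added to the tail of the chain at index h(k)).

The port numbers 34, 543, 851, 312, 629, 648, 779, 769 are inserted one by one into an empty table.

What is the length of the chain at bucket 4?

4

34 → bucket 6
543 → bucket 4
851 → bucket 4 (collision)
312 → bucket 4 (collision)
629 → bucket 6 (collision)
648 → bucket 4 (collision)
779 → bucket 2
769 → bucket 6 (collision)
Final buckets:
0: ∅
1: ∅
2: 779
3: ∅
4: 543 -> 851 -> 312 -> 648
5: ∅
6: 34 -> 629 -> 769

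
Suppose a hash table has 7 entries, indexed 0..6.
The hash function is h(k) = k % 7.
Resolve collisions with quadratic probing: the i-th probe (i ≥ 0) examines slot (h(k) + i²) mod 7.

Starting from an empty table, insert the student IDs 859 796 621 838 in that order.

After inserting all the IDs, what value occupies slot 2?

621

859 hashes to 5; slot 5 is free => place at 5.
796 hashes to 5; 5 taken => place at 6.
621 hashes to 5; 5,6 taken => place at 2.
838 hashes to 5; 5,6,2 taken => place at 0.
Table: [838, -, 621, -, -, 859, 796]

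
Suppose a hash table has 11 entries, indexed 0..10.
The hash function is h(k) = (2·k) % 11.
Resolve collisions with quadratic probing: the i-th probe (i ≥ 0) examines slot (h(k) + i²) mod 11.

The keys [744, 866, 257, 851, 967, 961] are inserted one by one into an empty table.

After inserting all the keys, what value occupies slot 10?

744 hashes to 3; slot 3 is free → place at 3.
866 hashes to 5; slot 5 is free → place at 5.
257 hashes to 8; slot 8 is free → place at 8.
851 hashes to 8; 8 taken → place at 9.
967 hashes to 9; 9 taken → place at 10.
961 hashes to 8; 8,9 taken → place at 1.
Table: [., 961, ., 744, ., 866, ., ., 257, 851, 967]

967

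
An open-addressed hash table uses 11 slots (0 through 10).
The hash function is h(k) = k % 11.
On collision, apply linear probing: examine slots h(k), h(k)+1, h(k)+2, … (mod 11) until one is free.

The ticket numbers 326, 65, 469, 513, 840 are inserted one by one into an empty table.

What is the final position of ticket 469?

8

326: h=7 -> slot 7
65: h=10 -> slot 10
469: h=7, probe 7,8 -> slot 8
513: h=7, probe 7,8,9 -> slot 9
840: h=4 -> slot 4
Table: [-, -, -, -, 840, -, -, 326, 469, 513, 65]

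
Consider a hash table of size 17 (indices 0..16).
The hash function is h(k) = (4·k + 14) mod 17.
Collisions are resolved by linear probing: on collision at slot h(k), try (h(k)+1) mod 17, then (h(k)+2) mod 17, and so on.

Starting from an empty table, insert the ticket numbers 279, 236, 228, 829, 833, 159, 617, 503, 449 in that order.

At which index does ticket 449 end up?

279 hashes to 8; slot 8 is free => place at 8.
236 hashes to 6; slot 6 is free => place at 6.
228 hashes to 8; 8 taken => place at 9.
829 hashes to 15; slot 15 is free => place at 15.
833 hashes to 14; slot 14 is free => place at 14.
159 hashes to 4; slot 4 is free => place at 4.
617 hashes to 0; slot 0 is free => place at 0.
503 hashes to 3; slot 3 is free => place at 3.
449 hashes to 8; 8,9 taken => place at 10.
Table: [617, -, -, 503, 159, -, 236, -, 279, 228, 449, -, -, -, 833, 829, -]

10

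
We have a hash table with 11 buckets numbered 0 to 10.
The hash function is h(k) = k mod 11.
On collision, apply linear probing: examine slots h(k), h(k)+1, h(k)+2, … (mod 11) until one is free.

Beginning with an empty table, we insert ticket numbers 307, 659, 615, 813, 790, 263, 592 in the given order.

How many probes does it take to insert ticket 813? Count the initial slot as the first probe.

307 hashes to 10; slot 10 is free => place at 10.
659 hashes to 10; 10 taken => place at 0.
615 hashes to 10; 10,0 taken => place at 1.
813 hashes to 10; 10,0,1 taken => place at 2.
790 hashes to 9; slot 9 is free => place at 9.
263 hashes to 10; 10,0,1,2 taken => place at 3.
592 hashes to 9; 9,10,0,1,2,3 taken => place at 4.
Table: [659, 615, 813, 263, 592, —, —, —, —, 790, 307]

4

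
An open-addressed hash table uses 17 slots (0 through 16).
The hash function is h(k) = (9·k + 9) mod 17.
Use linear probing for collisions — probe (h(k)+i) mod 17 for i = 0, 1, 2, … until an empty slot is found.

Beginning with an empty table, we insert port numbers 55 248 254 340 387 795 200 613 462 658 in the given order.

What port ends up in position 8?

795

55 hashes to 11; slot 11 is free -> place at 11.
248 hashes to 14; slot 14 is free -> place at 14.
254 hashes to 0; slot 0 is free -> place at 0.
340 hashes to 9; slot 9 is free -> place at 9.
387 hashes to 7; slot 7 is free -> place at 7.
795 hashes to 7; 7 taken -> place at 8.
200 hashes to 7; 7,8,9 taken -> place at 10.
613 hashes to 1; slot 1 is free -> place at 1.
462 hashes to 2; slot 2 is free -> place at 2.
658 hashes to 15; slot 15 is free -> place at 15.
Table: [254, 613, 462, -, -, -, -, 387, 795, 340, 200, 55, -, -, 248, 658, -]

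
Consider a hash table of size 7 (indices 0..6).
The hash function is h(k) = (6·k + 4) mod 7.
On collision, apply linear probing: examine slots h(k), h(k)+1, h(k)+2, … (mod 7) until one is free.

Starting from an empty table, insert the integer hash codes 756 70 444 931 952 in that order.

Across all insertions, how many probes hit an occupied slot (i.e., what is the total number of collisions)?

756: h=4 -> slot 4
70: h=4, probe 4,5 -> slot 5
444: h=1 -> slot 1
931: h=4, probe 4,5,6 -> slot 6
952: h=4, probe 4,5,6,0 -> slot 0
Table: [952, 444, —, —, 756, 70, 931]

6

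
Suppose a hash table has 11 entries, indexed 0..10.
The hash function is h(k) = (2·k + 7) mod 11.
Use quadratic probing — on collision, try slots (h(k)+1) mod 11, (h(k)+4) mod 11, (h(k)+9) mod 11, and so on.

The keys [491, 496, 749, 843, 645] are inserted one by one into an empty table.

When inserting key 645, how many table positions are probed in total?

3

491 hashes to 10; slot 10 is free → place at 10.
496 hashes to 9; slot 9 is free → place at 9.
749 hashes to 9; 9,10 taken → place at 2.
843 hashes to 10; 10 taken → place at 0.
645 hashes to 10; 10,0 taken → place at 3.
Table: [843, —, 749, 645, —, —, —, —, —, 496, 491]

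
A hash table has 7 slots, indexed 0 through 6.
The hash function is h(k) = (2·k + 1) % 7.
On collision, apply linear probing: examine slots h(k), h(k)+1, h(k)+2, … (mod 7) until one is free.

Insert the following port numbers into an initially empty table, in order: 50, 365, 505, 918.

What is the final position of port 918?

Insert 50: h=3, slot 3 empty → index 3.
Insert 365: h=3, slot 3 occupied → index 4.
Insert 505: h=3, slots 3,4 occupied → index 5.
Insert 918: h=3, slots 3,4,5 occupied → index 6.
Table: [-, -, -, 50, 365, 505, 918]

6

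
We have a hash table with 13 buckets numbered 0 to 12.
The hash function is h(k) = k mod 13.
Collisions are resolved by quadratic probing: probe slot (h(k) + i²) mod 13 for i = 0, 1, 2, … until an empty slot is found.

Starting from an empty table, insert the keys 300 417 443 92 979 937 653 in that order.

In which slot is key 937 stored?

300: h=1 => slot 1
417: h=1, probe 1,2 => slot 2
443: h=1, probe 1,2,5 => slot 5
92: h=1, probe 1,2,5,10 => slot 10
979: h=4 => slot 4
937: h=1, probe 1,2,5,10,4,0 => slot 0
653: h=3 => slot 3
Table: [937, 300, 417, 653, 979, 443, —, —, —, —, 92, —, —]

0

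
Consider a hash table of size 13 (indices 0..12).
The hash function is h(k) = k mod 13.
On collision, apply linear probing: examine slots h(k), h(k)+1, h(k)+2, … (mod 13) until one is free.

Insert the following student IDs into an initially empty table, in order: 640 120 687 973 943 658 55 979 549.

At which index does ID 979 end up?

6

Insert 640: h=3, slot 3 empty => index 3.
Insert 120: h=3, slot 3 occupied => index 4.
Insert 687: h=11, slot 11 empty => index 11.
Insert 973: h=11, slot 11 occupied => index 12.
Insert 943: h=7, slot 7 empty => index 7.
Insert 658: h=8, slot 8 empty => index 8.
Insert 55: h=3, slots 3,4 occupied => index 5.
Insert 979: h=4, slots 4,5 occupied => index 6.
Insert 549: h=3, slots 3,4,5,6,7,8 occupied => index 9.
Table: [—, —, —, 640, 120, 55, 979, 943, 658, 549, —, 687, 973]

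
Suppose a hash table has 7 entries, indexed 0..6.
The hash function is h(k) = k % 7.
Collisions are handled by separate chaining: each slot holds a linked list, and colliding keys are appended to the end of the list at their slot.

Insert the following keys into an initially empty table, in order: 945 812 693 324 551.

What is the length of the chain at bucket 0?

Insert 945: h=0, bucket 0 empty → new chain.
Insert 812: h=0, bucket 0 nonempty → append to chain.
Insert 693: h=0, bucket 0 nonempty → append to chain.
Insert 324: h=2, bucket 2 empty → new chain.
Insert 551: h=5, bucket 5 empty → new chain.
Final buckets:
0: 945 -> 812 -> 693
1: _
2: 324
3: _
4: _
5: 551
6: _

3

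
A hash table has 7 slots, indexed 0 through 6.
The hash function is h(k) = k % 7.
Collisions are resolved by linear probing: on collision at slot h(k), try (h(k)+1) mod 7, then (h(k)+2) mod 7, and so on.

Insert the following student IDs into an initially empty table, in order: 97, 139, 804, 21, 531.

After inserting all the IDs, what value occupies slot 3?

97 hashes to 6; slot 6 is free => place at 6.
139 hashes to 6; 6 taken => place at 0.
804 hashes to 6; 6,0 taken => place at 1.
21 hashes to 0; 0,1 taken => place at 2.
531 hashes to 6; 6,0,1,2 taken => place at 3.
Table: [139, 804, 21, 531, —, —, 97]

531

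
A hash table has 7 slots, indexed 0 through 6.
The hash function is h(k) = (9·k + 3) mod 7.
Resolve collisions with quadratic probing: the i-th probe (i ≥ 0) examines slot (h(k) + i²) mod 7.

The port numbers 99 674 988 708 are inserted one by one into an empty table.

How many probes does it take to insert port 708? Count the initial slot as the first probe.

99 hashes to 5; slot 5 is free -> place at 5.
674 hashes to 0; slot 0 is free -> place at 0.
988 hashes to 5; 5 taken -> place at 6.
708 hashes to 5; 5,6 taken -> place at 2.
Table: [674, ∅, 708, ∅, ∅, 99, 988]

3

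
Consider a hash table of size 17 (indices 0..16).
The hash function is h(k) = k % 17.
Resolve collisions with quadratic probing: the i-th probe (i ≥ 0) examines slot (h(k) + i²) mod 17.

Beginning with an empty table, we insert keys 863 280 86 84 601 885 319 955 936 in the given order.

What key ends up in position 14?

319

863: h=13 -> slot 13
280: h=8 -> slot 8
86: h=1 -> slot 1
84: h=16 -> slot 16
601: h=6 -> slot 6
885: h=1, probe 1,2 -> slot 2
319: h=13, probe 13,14 -> slot 14
955: h=3 -> slot 3
936: h=1, probe 1,2,5 -> slot 5
Table: [-, 86, 885, 955, -, 936, 601, -, 280, -, -, -, -, 863, 319, -, 84]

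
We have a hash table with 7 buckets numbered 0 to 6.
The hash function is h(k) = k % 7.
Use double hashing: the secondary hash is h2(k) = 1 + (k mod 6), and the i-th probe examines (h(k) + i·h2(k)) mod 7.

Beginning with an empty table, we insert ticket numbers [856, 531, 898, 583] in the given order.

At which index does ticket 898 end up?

Insert 856: h=2, slot 2 empty => index 2.
Insert 531: h=6, slot 6 empty => index 6.
Insert 898: h=2, h2=5, slot 2 occupied => index 0.
Insert 583: h=2, h2=2, slot 2 occupied => index 4.
Table: [898, ., 856, ., 583, ., 531]

0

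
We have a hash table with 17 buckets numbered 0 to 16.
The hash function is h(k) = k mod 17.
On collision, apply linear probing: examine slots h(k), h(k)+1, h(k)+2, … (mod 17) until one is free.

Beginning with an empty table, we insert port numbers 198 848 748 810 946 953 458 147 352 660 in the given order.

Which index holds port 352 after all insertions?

198: h=11 → slot 11
848: h=15 → slot 15
748: h=0 → slot 0
810: h=11, probe 11,12 → slot 12
946: h=11, probe 11,12,13 → slot 13
953: h=1 → slot 1
458: h=16 → slot 16
147: h=11, probe 11,12,13,14 → slot 14
352: h=12, probe 12,13,14,15,16,0,1,2 → slot 2
660: h=14, probe 14,15,16,0,1,2,3 → slot 3
Table: [748, 953, 352, 660, -, -, -, -, -, -, -, 198, 810, 946, 147, 848, 458]

2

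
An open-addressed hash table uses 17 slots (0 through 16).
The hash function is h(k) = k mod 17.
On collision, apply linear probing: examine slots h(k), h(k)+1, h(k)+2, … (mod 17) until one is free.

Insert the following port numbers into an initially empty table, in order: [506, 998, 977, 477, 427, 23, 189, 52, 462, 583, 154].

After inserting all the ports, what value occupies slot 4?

52

506: h=13 -> slot 13
998: h=12 -> slot 12
977: h=8 -> slot 8
477: h=1 -> slot 1
427: h=2 -> slot 2
23: h=6 -> slot 6
189: h=2, probe 2,3 -> slot 3
52: h=1, probe 1,2,3,4 -> slot 4
462: h=3, probe 3,4,5 -> slot 5
583: h=5, probe 5,6,7 -> slot 7
154: h=1, probe 1,2,3,4,5,6,7,8,9 -> slot 9
Table: [., 477, 427, 189, 52, 462, 23, 583, 977, 154, ., ., 998, 506, ., ., .]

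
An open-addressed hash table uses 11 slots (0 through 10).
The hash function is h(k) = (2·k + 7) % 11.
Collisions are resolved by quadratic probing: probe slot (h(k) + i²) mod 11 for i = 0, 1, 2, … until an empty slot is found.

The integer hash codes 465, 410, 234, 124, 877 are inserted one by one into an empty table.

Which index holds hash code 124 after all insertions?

0

465: h=2 => slot 2
410: h=2, probe 2,3 => slot 3
234: h=2, probe 2,3,6 => slot 6
124: h=2, probe 2,3,6,0 => slot 0
877: h=1 => slot 1
Table: [124, 877, 465, 410, ., ., 234, ., ., ., .]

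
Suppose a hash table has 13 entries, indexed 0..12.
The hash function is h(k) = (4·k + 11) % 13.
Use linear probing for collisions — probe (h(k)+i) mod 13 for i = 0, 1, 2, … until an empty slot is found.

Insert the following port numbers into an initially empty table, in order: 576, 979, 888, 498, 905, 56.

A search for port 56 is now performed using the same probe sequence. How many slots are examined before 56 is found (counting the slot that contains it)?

6

576 hashes to 1; slot 1 is free -> place at 1.
979 hashes to 1; 1 taken -> place at 2.
888 hashes to 1; 1,2 taken -> place at 3.
498 hashes to 1; 1,2,3 taken -> place at 4.
905 hashes to 4; 4 taken -> place at 5.
56 hashes to 1; 1,2,3,4,5 taken -> place at 6.
Table: [., 576, 979, 888, 498, 905, 56, ., ., ., ., ., .]
Lookup 56: h=1, probe 1,2,3,4,5,6 → found at 6.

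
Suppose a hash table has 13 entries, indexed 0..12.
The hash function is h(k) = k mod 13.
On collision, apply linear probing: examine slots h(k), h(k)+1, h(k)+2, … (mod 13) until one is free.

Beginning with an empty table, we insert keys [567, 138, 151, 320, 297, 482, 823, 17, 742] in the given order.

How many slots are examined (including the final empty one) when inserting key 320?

4

567 hashes to 8; slot 8 is free -> place at 8.
138 hashes to 8; 8 taken -> place at 9.
151 hashes to 8; 8,9 taken -> place at 10.
320 hashes to 8; 8,9,10 taken -> place at 11.
297 hashes to 11; 11 taken -> place at 12.
482 hashes to 1; slot 1 is free -> place at 1.
823 hashes to 4; slot 4 is free -> place at 4.
17 hashes to 4; 4 taken -> place at 5.
742 hashes to 1; 1 taken -> place at 2.
Table: [., 482, 742, ., 823, 17, ., ., 567, 138, 151, 320, 297]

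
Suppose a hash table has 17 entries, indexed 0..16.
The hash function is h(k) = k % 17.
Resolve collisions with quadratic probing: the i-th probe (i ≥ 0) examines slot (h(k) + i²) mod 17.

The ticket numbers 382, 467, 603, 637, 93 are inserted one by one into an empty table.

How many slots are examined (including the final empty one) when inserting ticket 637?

382: h=8 -> slot 8
467: h=8, probe 8,9 -> slot 9
603: h=8, probe 8,9,12 -> slot 12
637: h=8, probe 8,9,12,0 -> slot 0
93: h=8, probe 8,9,12,0,7 -> slot 7
Table: [637, ∅, ∅, ∅, ∅, ∅, ∅, 93, 382, 467, ∅, ∅, 603, ∅, ∅, ∅, ∅]

4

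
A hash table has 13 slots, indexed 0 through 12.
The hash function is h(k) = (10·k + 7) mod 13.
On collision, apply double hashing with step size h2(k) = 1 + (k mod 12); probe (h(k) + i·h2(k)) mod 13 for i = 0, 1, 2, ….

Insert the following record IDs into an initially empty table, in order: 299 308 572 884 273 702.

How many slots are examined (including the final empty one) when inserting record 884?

299 hashes to 7; slot 7 is free -> place at 7.
308 hashes to 6; slot 6 is free -> place at 6.
572 hashes to 7, h2=9; 7 taken -> place at 3.
884 hashes to 7, h2=9; 7,3 taken -> place at 12.
273 hashes to 7, h2=10; 7 taken -> place at 4.
702 hashes to 7, h2=7; 7 taken -> place at 1.
Table: [-, 702, -, 572, 273, -, 308, 299, -, -, -, -, 884]

3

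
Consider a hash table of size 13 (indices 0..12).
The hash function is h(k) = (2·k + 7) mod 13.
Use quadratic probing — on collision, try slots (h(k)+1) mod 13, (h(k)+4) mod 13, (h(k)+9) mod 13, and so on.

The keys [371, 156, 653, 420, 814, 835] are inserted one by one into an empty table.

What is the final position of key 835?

371 hashes to 8; slot 8 is free -> place at 8.
156 hashes to 7; slot 7 is free -> place at 7.
653 hashes to 0; slot 0 is free -> place at 0.
420 hashes to 2; slot 2 is free -> place at 2.
814 hashes to 10; slot 10 is free -> place at 10.
835 hashes to 0; 0 taken -> place at 1.
Table: [653, 835, 420, —, —, —, —, 156, 371, —, 814, —, —]

1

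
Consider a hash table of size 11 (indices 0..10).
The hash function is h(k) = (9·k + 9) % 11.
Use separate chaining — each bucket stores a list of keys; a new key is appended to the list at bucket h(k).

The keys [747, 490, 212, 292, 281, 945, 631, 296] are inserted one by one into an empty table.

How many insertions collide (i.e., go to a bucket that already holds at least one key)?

4

747 -> bucket 0
490 -> bucket 8
212 -> bucket 3
292 -> bucket 8 (collision)
281 -> bucket 8 (collision)
945 -> bucket 0 (collision)
631 -> bucket 1
296 -> bucket 0 (collision)
Final buckets:
0: 747 -> 945 -> 296
1: 631
2: -
3: 212
4: -
5: -
6: -
7: -
8: 490 -> 292 -> 281
9: -
10: -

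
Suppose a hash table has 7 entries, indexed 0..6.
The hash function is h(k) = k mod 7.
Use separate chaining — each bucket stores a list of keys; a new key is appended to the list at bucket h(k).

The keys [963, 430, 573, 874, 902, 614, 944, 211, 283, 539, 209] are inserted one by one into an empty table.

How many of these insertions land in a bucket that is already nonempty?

963 -> bucket 4
430 -> bucket 3
573 -> bucket 6
874 -> bucket 6 (collision)
902 -> bucket 6 (collision)
614 -> bucket 5
944 -> bucket 6 (collision)
211 -> bucket 1
283 -> bucket 3 (collision)
539 -> bucket 0
209 -> bucket 6 (collision)
Final buckets:
0: 539
1: 211
2: -
3: 430 -> 283
4: 963
5: 614
6: 573 -> 874 -> 902 -> 944 -> 209

5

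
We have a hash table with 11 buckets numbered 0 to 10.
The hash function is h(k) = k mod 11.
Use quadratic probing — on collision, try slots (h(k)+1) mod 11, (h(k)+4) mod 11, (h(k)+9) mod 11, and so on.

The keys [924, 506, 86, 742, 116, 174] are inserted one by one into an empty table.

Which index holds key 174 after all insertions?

924 hashes to 0; slot 0 is free => place at 0.
506 hashes to 0; 0 taken => place at 1.
86 hashes to 9; slot 9 is free => place at 9.
742 hashes to 5; slot 5 is free => place at 5.
116 hashes to 6; slot 6 is free => place at 6.
174 hashes to 9; 9 taken => place at 10.
Table: [924, 506, ∅, ∅, ∅, 742, 116, ∅, ∅, 86, 174]

10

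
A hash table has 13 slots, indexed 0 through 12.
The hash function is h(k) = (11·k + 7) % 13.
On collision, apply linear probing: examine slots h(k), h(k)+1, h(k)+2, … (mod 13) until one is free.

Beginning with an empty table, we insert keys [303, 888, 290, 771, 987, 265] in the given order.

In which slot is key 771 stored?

Insert 303: h=12, slot 12 empty -> index 12.
Insert 888: h=12, slot 12 occupied -> index 0.
Insert 290: h=12, slots 12,0 occupied -> index 1.
Insert 771: h=12, slots 12,0,1 occupied -> index 2.
Insert 987: h=9, slot 9 empty -> index 9.
Insert 265: h=10, slot 10 empty -> index 10.
Table: [888, 290, 771, —, —, —, —, —, —, 987, 265, —, 303]

2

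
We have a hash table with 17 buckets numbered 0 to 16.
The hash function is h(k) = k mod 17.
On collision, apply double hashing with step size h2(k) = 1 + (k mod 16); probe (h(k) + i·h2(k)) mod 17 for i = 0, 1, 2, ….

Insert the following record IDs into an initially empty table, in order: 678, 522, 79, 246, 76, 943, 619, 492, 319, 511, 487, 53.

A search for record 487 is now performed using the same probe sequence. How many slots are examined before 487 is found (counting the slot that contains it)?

3

678: h=15 => slot 15
522: h=12 => slot 12
79: h=11 => slot 11
246: h=8 => slot 8
76: h=8, h2=13, probe 8,4 => slot 4
943: h=8, h2=16, probe 8,7 => slot 7
619: h=7, h2=12, probe 7,2 => slot 2
492: h=16 => slot 16
319: h=13 => slot 13
511: h=1 => slot 1
487: h=11, h2=8, probe 11,2,10 => slot 10
53: h=2, h2=6, probe 2,8,14 => slot 14
Table: [_, 511, 619, _, 76, _, _, 943, 246, _, 487, 79, 522, 319, 53, 678, 492]
Lookup 487: h=11, h2=8, probe 11,2,10 → found at 10.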